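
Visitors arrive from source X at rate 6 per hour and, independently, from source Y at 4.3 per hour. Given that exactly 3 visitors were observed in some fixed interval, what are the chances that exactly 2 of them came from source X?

Given the total, each event is independently from source X with probability p = λ_X/(λ_X+λ_Y) = 6/10.3 ≈ 0.5825.
So K ~ Binomial(3, 6/10.3): P(K = 2) = C(3,2) · (6/10.3)^2 · (4.3/10.3)^1 ≈ 0.4250.

0.4250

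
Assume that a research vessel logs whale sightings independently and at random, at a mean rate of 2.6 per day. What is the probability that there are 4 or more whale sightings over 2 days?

Over the interval, μ = 2.6 × 2 = 5.2 (2 days).
P(N ≥ 4) = 1 − P(N ≤ 3) = 1 − Σ_{j=0}^{3} e^(−μ) μ^j/j! ≈ 0.7619.

0.7619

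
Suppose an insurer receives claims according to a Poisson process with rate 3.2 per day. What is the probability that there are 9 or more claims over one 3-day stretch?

0.6204

Over the interval, μ = 3.2 × 3 = 9.6 (a 3-day stretch = 3 days).
P(N ≥ 9) = 1 − P(N ≤ 8) = 1 − Σ_{j=0}^{8} e^(−μ) μ^j/j! ≈ 0.6204.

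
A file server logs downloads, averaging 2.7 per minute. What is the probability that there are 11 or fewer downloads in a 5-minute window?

Over the interval, μ = 2.7 × 5 = 13.5 (a 5-minute window = 5 minutes).
P(N ≤ 11) = Σ_{j=0}^{11} e^(−μ) μ^j/j! ≈ 0.3045.

0.3045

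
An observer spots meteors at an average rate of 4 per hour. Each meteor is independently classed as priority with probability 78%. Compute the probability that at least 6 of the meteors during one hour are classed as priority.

0.0965

Thinning: the meteors that are classed as priority themselves form a Poisson process with rate 0.78 × 4 = 3.12 per hour.
So μ = 3.12.
P(N ≥ 6) = 1 − P(N ≤ 5) ≈ 0.0965.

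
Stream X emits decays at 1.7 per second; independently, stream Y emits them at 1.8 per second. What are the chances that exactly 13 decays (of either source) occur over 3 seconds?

0.0834

Independent Poisson processes superpose: combined rate λ = 1.7 + 1.8 = 3.5 per second.
Over the interval, μ = 3.5 × 3 = 10.5 (3 seconds).
P(N = 13) = e^(−10.5) · 10.5^13/13! ≈ 0.0834.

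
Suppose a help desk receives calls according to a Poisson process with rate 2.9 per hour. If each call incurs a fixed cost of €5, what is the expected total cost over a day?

€348

E[N] = 2.9 × 24 = 69.6 (a day = 24 hours); E[cost] = 69.6 × €5 = €348.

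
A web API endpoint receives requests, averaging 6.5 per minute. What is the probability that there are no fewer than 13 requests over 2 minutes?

0.5369

Over the interval, μ = 6.5 × 2 = 13 (2 minutes).
P(N ≥ 13) = 1 − P(N ≤ 12) = 1 − Σ_{j=0}^{12} e^(−μ) μ^j/j! ≈ 0.5369.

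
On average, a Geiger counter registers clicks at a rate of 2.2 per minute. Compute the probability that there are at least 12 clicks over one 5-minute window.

Over the interval, μ = 2.2 × 5 = 11 (a 5-minute window = 5 minutes).
P(N ≥ 12) = 1 − P(N ≤ 11) = 1 − Σ_{j=0}^{11} e^(−μ) μ^j/j! ≈ 0.4207.

0.4207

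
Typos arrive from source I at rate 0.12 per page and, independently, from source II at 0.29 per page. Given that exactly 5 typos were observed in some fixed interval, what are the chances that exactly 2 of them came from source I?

Given the total, each event is independently from source I with probability p = λ_I/(λ_I+λ_II) = 0.12/0.41 ≈ 0.2927.
So K ~ Binomial(5, 0.12/0.41): P(K = 2) = C(5,2) · (0.12/0.41)^2 · (0.29/0.41)^3 ≈ 0.3031.

0.3031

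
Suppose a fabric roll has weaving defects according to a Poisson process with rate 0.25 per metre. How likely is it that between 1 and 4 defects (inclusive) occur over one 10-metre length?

0.8091

Over the interval, μ = 0.25 × 10 = 2.5 (a 10-metre length = 10 metres).
P(1 ≤ N ≤ 4) = Σ_{j=1}^{4} e^(−2.5) · 2.5^j/j! ≈ 0.8091.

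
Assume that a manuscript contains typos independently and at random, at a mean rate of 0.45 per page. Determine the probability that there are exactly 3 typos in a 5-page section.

0.2001

Over the interval, μ = 0.45 × 5 = 2.25 (a 5-page section = 5 pages).
P(N = 3) = e^(−μ) μ^3/3! = e^(−2.25) · 2.25^3/6 ≈ 0.2001.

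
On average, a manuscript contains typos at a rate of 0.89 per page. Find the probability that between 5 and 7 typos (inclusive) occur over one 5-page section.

Over the interval, μ = 0.89 × 5 = 4.45 (a 5-page section = 5 pages).
P(5 ≤ N ≤ 7) = Σ_{j=5}^{7} e^(−4.45) · 4.45^j/j! ≈ 0.3759.

0.3759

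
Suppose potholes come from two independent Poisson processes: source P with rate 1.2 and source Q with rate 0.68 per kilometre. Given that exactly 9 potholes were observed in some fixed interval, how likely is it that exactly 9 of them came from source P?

0.0176

Given the total, each event is independently from source P with probability p = λ_P/(λ_P+λ_Q) = 1.2/1.88 ≈ 0.6383.
So K ~ Binomial(9, 1.2/1.88): P(K = 9) = C(9,9) · (1.2/1.88)^9 · (0.68/1.88)^0 ≈ 0.0176.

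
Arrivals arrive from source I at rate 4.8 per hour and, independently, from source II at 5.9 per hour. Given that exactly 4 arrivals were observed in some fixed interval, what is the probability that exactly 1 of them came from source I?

Given the total, each event is independently from source I with probability p = λ_I/(λ_I+λ_II) = 4.8/10.7 ≈ 0.4486.
So K ~ Binomial(4, 4.8/10.7): P(K = 1) = C(4,1) · (4.8/10.7)^1 · (5.9/10.7)^3 ≈ 0.3008.

0.3008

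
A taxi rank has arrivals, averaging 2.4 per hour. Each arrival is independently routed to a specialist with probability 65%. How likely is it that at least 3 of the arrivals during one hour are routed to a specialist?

0.2064

Thinning: the arrivals that are routed to a specialist themselves form a Poisson process with rate 0.65 × 2.4 = 1.56 per hour.
So μ = 1.56.
P(N ≥ 3) = 1 − P(N ≤ 2) ≈ 0.2064.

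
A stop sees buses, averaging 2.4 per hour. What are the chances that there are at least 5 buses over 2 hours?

Over the interval, μ = 2.4 × 2 = 4.8 (2 hours).
P(N ≥ 5) = 1 − P(N ≤ 4) = 1 − Σ_{j=0}^{4} e^(−μ) μ^j/j! ≈ 0.5237.

0.5237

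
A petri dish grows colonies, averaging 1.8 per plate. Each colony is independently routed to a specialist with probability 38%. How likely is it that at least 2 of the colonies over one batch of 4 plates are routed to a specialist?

Thinning: the colonies that are routed to a specialist themselves form a Poisson process with rate 0.38 × 1.8 = 0.684 per plate.
Over the interval, μ = 0.684 × 4 = 2.736 (a batch of 4 plates = 4 plates).
P(N ≥ 2) = 1 − P(N ≤ 1) ≈ 0.7578.

0.7578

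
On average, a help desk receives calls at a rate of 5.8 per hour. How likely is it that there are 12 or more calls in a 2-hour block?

0.4920

Over the interval, μ = 5.8 × 2 = 11.6 (a 2-hour block = 2 hours).
P(N ≥ 12) = 1 − P(N ≤ 11) = 1 − Σ_{j=0}^{11} e^(−μ) μ^j/j! ≈ 0.4920.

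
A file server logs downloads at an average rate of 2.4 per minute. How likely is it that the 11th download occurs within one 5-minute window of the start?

Over the interval, μ = 2.4 × 5 = 12 (a 5-minute window = 5 minutes).
The 11th arrival falls in the interval iff at least 11 events occur there: P(S_11 ≤ t) = P(N ≥ 11) = 1 − P(N ≤ 10) ≈ 0.6528.

0.6528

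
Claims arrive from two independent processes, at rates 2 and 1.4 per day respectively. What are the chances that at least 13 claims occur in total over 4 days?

Independent Poisson processes superpose: combined rate λ = 2 + 1.4 = 3.4 per day.
Over the interval, μ = 3.4 × 4 = 13.6 (4 days).
P(N ≥ 13) = 1 − P(N ≤ 12) ≈ 0.6011.

0.6011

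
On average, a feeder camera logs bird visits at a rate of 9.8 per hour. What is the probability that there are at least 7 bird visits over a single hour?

0.8567

With mean μ = 9.8 per hour,
P(N ≥ 7) = 1 − P(N ≤ 6) = 1 − Σ_{j=0}^{6} e^(−μ) μ^j/j! ≈ 0.8567.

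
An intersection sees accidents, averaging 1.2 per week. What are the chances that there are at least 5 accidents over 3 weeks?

Over the interval, μ = 1.2 × 3 = 3.6 (3 weeks).
P(N ≥ 5) = 1 − P(N ≤ 4) = 1 − Σ_{j=0}^{4} e^(−μ) μ^j/j! ≈ 0.2936.

0.2936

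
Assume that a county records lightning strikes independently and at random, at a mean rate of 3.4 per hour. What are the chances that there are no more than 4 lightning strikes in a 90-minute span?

0.4231

Over the interval, μ = 3.4 × 1.5 = 5.1 (a 90-minute span = 1.5 hours).
P(N ≤ 4) = Σ_{j=0}^{4} e^(−μ) μ^j/j! ≈ 0.4231.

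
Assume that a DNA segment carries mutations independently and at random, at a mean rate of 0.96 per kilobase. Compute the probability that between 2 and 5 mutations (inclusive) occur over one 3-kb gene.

Over the interval, μ = 0.96 × 3 = 2.88 (a 3-kb gene = 3 kilobases).
P(2 ≤ N ≤ 5) = Σ_{j=2}^{5} e^(−2.88) · 2.88^j/j! ≈ 0.7099.

0.7099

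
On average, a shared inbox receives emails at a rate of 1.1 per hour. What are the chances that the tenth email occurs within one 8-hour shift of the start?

Over the interval, μ = 1.1 × 8 = 8.8 (an 8-hour shift = 8 hours).
The tenth arrival falls in the interval iff at least 10 events occur there: P(S_10 ≤ t) = P(N ≥ 10) = 1 − P(N ≤ 9) ≈ 0.3863.

0.3863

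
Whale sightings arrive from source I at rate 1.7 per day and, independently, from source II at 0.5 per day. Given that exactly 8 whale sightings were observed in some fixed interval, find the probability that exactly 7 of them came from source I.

0.2991

Given the total, each event is independently from source I with probability p = λ_I/(λ_I+λ_II) = 1.7/2.2 ≈ 0.7727.
So K ~ Binomial(8, 1.7/2.2): P(K = 7) = C(8,7) · (1.7/2.2)^7 · (0.5/2.2)^1 ≈ 0.2991.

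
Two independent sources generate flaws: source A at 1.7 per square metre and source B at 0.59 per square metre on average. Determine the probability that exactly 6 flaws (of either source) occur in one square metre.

Independent Poisson processes superpose: combined rate λ = 1.7 + 0.59 = 2.29 per square metre.
So μ = 2.29.
P(N = 6) = e^(−2.29) · 2.29^6/6! ≈ 0.0203.

0.0203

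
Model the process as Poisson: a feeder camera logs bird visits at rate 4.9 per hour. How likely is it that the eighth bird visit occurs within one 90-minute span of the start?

Over the interval, μ = 4.9 × 1.5 = 7.35 (a 90-minute span = 1.5 hours).
The eighth arrival falls in the interval iff at least 8 events occur there: P(S_8 ≤ t) = P(N ≥ 8) = 1 − P(N ≤ 7) ≈ 0.4533.

0.4533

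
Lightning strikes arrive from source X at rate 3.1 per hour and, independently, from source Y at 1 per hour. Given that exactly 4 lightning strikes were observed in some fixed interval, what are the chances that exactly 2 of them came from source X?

0.2041

Given the total, each event is independently from source X with probability p = λ_X/(λ_X+λ_Y) = 3.1/4.1 ≈ 0.7561.
So K ~ Binomial(4, 3.1/4.1): P(K = 2) = C(4,2) · (3.1/4.1)^2 · (1/4.1)^2 ≈ 0.2041.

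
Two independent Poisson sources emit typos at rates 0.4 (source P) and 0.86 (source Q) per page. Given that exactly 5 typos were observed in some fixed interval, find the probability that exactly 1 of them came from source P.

Given the total, each event is independently from source P with probability p = λ_P/(λ_P+λ_Q) = 0.4/1.26 ≈ 0.3175.
So K ~ Binomial(5, 0.4/1.26): P(K = 1) = C(5,1) · (0.4/1.26)^1 · (0.86/1.26)^4 ≈ 0.3445.

0.3445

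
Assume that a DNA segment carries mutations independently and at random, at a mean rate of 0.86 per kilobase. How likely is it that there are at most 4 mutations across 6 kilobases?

0.4129

Over the interval, μ = 0.86 × 6 = 5.16 (6 kilobases).
P(N ≤ 4) = Σ_{j=0}^{4} e^(−μ) μ^j/j! ≈ 0.4129.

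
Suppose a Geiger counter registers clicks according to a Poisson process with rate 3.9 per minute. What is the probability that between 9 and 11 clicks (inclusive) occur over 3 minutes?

0.3206

Over the interval, μ = 3.9 × 3 = 11.7 (3 minutes).
P(9 ≤ N ≤ 11) = Σ_{j=9}^{11} e^(−11.7) · 11.7^j/j! ≈ 0.3206.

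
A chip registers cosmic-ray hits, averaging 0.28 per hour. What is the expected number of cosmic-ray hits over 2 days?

E[N] = λt = 0.28 × 48 = 13.44 (2 days = 48 hours).

13.44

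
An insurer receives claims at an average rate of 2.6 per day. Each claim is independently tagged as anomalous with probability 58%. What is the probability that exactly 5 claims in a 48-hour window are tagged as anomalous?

0.1019

Thinning: the claims that are tagged as anomalous themselves form a Poisson process with rate 0.58 × 2.6 = 1.508 per day.
Over the interval, μ = 1.508 × 2 = 3.016 (a 48-hour window = 2 days).
P(N = 5) = e^(−3.016) · 3.016^5/5! ≈ 0.1019.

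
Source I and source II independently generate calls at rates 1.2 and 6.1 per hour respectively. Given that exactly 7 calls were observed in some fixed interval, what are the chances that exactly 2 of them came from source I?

Given the total, each event is independently from source I with probability p = λ_I/(λ_I+λ_II) = 1.2/7.3 ≈ 0.1644.
So K ~ Binomial(7, 1.2/7.3): P(K = 2) = C(7,2) · (1.2/7.3)^2 · (6.1/7.3)^5 ≈ 0.2312.

0.2312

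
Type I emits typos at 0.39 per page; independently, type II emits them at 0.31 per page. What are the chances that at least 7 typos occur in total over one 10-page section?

Independent Poisson processes superpose: combined rate λ = 0.39 + 0.31 = 0.7 per page.
Over the interval, μ = 0.7 × 10 = 7 (a 10-page section = 10 pages).
P(N ≥ 7) = 1 − P(N ≤ 6) ≈ 0.5503.

0.5503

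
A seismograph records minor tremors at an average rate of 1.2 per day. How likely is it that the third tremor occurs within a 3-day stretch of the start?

0.6973

Over the interval, μ = 1.2 × 3 = 3.6 (a 3-day stretch = 3 days).
The third arrival falls in the interval iff at least 3 events occur there: P(S_3 ≤ t) = P(N ≥ 3) = 1 − P(N ≤ 2) ≈ 0.6973.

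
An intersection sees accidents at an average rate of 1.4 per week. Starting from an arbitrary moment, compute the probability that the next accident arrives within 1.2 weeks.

Inter-arrival times are exponential with rate λ = 1.4 per week.
P(T ≤ 1.2) = 1 − e^(−λt) = 1 − e^(−1.4 × 1.2) = 1 − e^(−1.68) ≈ 0.8136.

0.8136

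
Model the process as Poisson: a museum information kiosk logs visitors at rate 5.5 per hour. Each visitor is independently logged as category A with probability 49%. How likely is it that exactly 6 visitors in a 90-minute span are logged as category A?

0.1064

Thinning: the visitors that are logged as category A themselves form a Poisson process with rate 0.49 × 5.5 = 2.695 per hour.
Over the interval, μ = 2.695 × 1.5 = 4.0425 (a 90-minute span = 1.5 hours).
P(N = 6) = e^(−4.0425) · 4.0425^6/6! ≈ 0.1064.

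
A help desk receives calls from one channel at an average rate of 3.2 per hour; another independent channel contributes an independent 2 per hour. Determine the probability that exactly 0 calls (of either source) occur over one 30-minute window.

Independent Poisson processes superpose: combined rate λ = 3.2 + 2 = 5.2 per hour.
Over the interval, μ = 5.2 × 0.5 = 2.6 (a 30-minute window = 0.5 hours).
P(N = 0) = e^(−2.6) · 2.6^0/0! ≈ 0.0743.

0.0743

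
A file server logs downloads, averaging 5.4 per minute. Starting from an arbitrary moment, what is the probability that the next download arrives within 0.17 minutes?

Inter-arrival times are exponential with rate λ = 5.4 per minute.
P(T ≤ 0.17) = 1 − e^(−λt) = 1 − e^(−5.4 × 0.17) = 1 − e^(−0.918) ≈ 0.6007.

0.6007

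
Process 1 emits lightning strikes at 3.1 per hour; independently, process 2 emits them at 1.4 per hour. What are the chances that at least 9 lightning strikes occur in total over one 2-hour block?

0.5443

Independent Poisson processes superpose: combined rate λ = 3.1 + 1.4 = 4.5 per hour.
Over the interval, μ = 4.5 × 2 = 9 (a 2-hour block = 2 hours).
P(N ≥ 9) = 1 − P(N ≤ 8) ≈ 0.5443.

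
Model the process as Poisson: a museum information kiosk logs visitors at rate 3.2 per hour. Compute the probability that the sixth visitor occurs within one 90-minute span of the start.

Over the interval, μ = 3.2 × 1.5 = 4.8 (a 90-minute span = 1.5 hours).
The sixth arrival falls in the interval iff at least 6 events occur there: P(S_6 ≤ t) = P(N ≥ 6) = 1 − P(N ≤ 5) ≈ 0.3490.

0.3490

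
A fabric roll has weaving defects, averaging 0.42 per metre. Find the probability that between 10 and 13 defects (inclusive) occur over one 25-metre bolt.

0.4282

Over the interval, μ = 0.42 × 25 = 10.5 (a 25-metre bolt = 25 metres).
P(10 ≤ N ≤ 13) = Σ_{j=10}^{13} e^(−10.5) · 10.5^j/j! ≈ 0.4282.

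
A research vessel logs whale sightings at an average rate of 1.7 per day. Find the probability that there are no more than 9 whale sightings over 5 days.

0.6530

Over the interval, μ = 1.7 × 5 = 8.5 (5 days).
P(N ≤ 9) = Σ_{j=0}^{9} e^(−μ) μ^j/j! ≈ 0.6530.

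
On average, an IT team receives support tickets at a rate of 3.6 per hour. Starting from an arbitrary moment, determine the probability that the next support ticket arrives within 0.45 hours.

0.8021

Inter-arrival times are exponential with rate λ = 3.6 per hour.
P(T ≤ 0.45) = 1 − e^(−λt) = 1 − e^(−3.6 × 0.45) = 1 − e^(−1.62) ≈ 0.8021.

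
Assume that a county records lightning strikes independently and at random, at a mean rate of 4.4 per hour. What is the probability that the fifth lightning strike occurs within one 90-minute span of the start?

Over the interval, μ = 4.4 × 1.5 = 6.6 (a 90-minute span = 1.5 hours).
The fifth arrival falls in the interval iff at least 5 events occur there: P(S_5 ≤ t) = P(N ≥ 5) = 1 − P(N ≤ 4) ≈ 0.7873.

0.7873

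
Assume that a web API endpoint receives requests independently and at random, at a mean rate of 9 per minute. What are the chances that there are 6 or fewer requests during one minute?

With mean μ = 9 per minute,
P(N ≤ 6) = Σ_{j=0}^{6} e^(−μ) μ^j/j! ≈ 0.2068.

0.2068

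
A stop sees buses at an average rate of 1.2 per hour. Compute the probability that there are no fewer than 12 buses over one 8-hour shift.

0.2588

Over the interval, μ = 1.2 × 8 = 9.6 (an 8-hour shift = 8 hours).
P(N ≥ 12) = 1 − P(N ≤ 11) = 1 − Σ_{j=0}^{11} e^(−μ) μ^j/j! ≈ 0.2588.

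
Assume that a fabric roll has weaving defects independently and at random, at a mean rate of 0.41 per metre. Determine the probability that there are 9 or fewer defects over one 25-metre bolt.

Over the interval, μ = 0.41 × 25 = 10.25 (a 25-metre bolt = 25 metres).
P(N ≤ 9) = Σ_{j=0}^{9} e^(−μ) μ^j/j! ≈ 0.4271.

0.4271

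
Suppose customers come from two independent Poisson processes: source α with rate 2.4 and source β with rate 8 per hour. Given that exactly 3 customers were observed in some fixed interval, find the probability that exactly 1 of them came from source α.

Given the total, each event is independently from source α with probability p = λ_α/(λ_α+λ_β) = 2.4/10.4 ≈ 0.2308.
So K ~ Binomial(3, 2.4/10.4): P(K = 1) = C(3,1) · (2.4/10.4)^1 · (8/10.4)^2 ≈ 0.4096.

0.4096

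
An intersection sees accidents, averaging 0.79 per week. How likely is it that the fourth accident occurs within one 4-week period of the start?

0.3886

Over the interval, μ = 0.79 × 4 = 3.16 (a 4-week period = 4 weeks).
The fourth arrival falls in the interval iff at least 4 events occur there: P(S_4 ≤ t) = P(N ≥ 4) = 1 − P(N ≤ 3) ≈ 0.3886.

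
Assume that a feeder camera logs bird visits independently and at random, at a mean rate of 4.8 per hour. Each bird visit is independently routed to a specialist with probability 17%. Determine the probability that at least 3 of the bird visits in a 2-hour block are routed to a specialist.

0.2249

Thinning: the bird visits that are routed to a specialist themselves form a Poisson process with rate 0.17 × 4.8 = 0.816 per hour.
Over the interval, μ = 0.816 × 2 = 1.632 (a 2-hour block = 2 hours).
P(N ≥ 3) = 1 − P(N ≤ 2) ≈ 0.2249.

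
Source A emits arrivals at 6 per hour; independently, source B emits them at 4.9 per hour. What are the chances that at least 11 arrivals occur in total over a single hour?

0.5281

Independent Poisson processes superpose: combined rate λ = 6 + 4.9 = 10.9 per hour.
So μ = 10.9.
P(N ≥ 11) = 1 − P(N ≤ 10) ≈ 0.5281.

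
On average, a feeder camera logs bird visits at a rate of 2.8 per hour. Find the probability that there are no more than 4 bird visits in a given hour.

With mean μ = 2.8 per hour,
P(N ≤ 4) = Σ_{j=0}^{4} e^(−μ) μ^j/j! ≈ 0.8477.

0.8477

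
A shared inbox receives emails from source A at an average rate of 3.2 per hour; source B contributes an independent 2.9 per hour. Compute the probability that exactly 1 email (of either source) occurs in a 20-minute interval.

0.2662

Independent Poisson processes superpose: combined rate λ = 3.2 + 2.9 = 6.1 per hour.
Over the interval, μ = 6.1 × 1/3 ≈ 2.03333 (a 20-minute interval = 1/3 hours).
P(N = 1) = e^(−2.03333) · 2.03333^1/1! ≈ 0.2662.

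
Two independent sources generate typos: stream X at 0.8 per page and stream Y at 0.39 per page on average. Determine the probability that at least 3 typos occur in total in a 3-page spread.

0.6919

Independent Poisson processes superpose: combined rate λ = 0.8 + 0.39 = 1.19 per page.
Over the interval, μ = 1.19 × 3 = 3.57 (a 3-page spread = 3 pages).
P(N ≥ 3) = 1 − P(N ≤ 2) ≈ 0.6919.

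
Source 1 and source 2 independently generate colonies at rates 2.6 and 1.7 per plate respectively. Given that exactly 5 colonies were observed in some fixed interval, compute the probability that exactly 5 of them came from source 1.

Given the total, each event is independently from source 1 with probability p = λ_1/(λ_1+λ_2) = 2.6/4.3 ≈ 0.6047.
So K ~ Binomial(5, 2.6/4.3): P(K = 5) = C(5,5) · (2.6/4.3)^5 · (1.7/4.3)^0 ≈ 0.0808.

0.0808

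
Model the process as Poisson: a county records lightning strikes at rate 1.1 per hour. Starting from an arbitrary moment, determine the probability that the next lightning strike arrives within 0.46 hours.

0.3971

Inter-arrival times are exponential with rate λ = 1.1 per hour.
P(T ≤ 0.46) = 1 − e^(−λt) = 1 − e^(−1.1 × 0.46) = 1 − e^(−0.506) ≈ 0.3971.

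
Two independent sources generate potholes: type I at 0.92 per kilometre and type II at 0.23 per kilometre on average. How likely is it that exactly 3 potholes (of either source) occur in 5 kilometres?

Independent Poisson processes superpose: combined rate λ = 0.92 + 0.23 = 1.15 per kilometre.
Over the interval, μ = 1.15 × 5 = 5.75 (5 kilometres).
P(N = 3) = e^(−5.75) · 5.75^3/3! ≈ 0.1008.

0.1008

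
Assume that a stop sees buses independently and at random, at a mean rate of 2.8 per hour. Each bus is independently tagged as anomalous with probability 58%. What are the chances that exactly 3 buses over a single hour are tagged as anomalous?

Thinning: the buses that are tagged as anomalous themselves form a Poisson process with rate 0.58 × 2.8 = 1.624 per hour.
So μ = 1.624.
P(N = 3) = e^(−1.624) · 1.624^3/3! ≈ 0.1407.

0.1407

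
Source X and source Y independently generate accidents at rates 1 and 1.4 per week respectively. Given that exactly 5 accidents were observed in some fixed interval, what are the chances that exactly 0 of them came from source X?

Given the total, each event is independently from source X with probability p = λ_X/(λ_X+λ_Y) = 1/2.4 ≈ 0.4167.
So K ~ Binomial(5, 1/2.4): P(K = 0) = C(5,0) · (1/2.4)^0 · (1.4/2.4)^5 ≈ 0.0675.

0.0675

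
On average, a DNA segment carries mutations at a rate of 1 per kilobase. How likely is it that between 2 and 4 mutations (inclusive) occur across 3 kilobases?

Over the interval, μ = 1 × 3 = 3 (3 kilobases).
P(2 ≤ N ≤ 4) = Σ_{j=2}^{4} e^(−3) · 3^j/j! ≈ 0.6161.

0.6161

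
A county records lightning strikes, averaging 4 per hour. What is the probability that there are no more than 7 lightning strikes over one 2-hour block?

Over the interval, μ = 4 × 2 = 8 (a 2-hour block = 2 hours).
P(N ≤ 7) = Σ_{j=0}^{7} e^(−μ) μ^j/j! ≈ 0.4530.

0.4530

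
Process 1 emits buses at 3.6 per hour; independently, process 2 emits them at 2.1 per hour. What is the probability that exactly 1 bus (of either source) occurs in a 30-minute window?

Independent Poisson processes superpose: combined rate λ = 3.6 + 2.1 = 5.7 per hour.
Over the interval, μ = 5.7 × 0.5 = 2.85 (a 30-minute window = 0.5 hours).
P(N = 1) = e^(−2.85) · 2.85^1/1! ≈ 0.1649.

0.1649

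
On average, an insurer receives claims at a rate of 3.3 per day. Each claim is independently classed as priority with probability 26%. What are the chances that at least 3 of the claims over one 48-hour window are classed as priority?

Thinning: the claims that are classed as priority themselves form a Poisson process with rate 0.26 × 3.3 = 0.858 per day.
Over the interval, μ = 0.858 × 2 = 1.716 (a 48-hour window = 2 days).
P(N ≥ 3) = 1 − P(N ≤ 2) ≈ 0.2470.

0.2470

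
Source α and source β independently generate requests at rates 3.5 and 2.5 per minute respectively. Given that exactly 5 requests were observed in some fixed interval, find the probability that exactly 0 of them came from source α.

Given the total, each event is independently from source α with probability p = λ_α/(λ_α+λ_β) = 3.5/6 ≈ 0.5833.
So K ~ Binomial(5, 3.5/6): P(K = 0) = C(5,0) · (3.5/6)^0 · (2.5/6)^5 ≈ 0.0126.

0.0126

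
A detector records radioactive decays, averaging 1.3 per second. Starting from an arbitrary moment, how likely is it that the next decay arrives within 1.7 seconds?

0.8903

Inter-arrival times are exponential with rate λ = 1.3 per second.
P(T ≤ 1.7) = 1 − e^(−λt) = 1 − e^(−1.3 × 1.7) = 1 − e^(−2.21) ≈ 0.8903.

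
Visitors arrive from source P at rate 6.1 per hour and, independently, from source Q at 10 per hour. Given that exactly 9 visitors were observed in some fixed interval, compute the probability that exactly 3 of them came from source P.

0.2623

Given the total, each event is independently from source P with probability p = λ_P/(λ_P+λ_Q) = 6.1/16.1 ≈ 0.3789.
So K ~ Binomial(9, 6.1/16.1): P(K = 3) = C(9,3) · (6.1/16.1)^3 · (10/16.1)^6 ≈ 0.2623.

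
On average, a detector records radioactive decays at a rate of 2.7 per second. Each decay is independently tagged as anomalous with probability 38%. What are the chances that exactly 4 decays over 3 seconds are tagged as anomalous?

Thinning: the decays that are tagged as anomalous themselves form a Poisson process with rate 0.38 × 2.7 = 1.026 per second.
Over the interval, μ = 1.026 × 3 = 3.078 (3 seconds).
P(N = 4) = e^(−3.078) · 3.078^4/4! ≈ 0.1722.

0.1722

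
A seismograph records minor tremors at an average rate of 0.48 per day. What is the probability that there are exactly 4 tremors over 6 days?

0.1609

Over the interval, μ = 0.48 × 6 = 2.88 (6 days).
P(N = 4) = e^(−μ) μ^4/4! = e^(−2.88) · 2.88^4/24 ≈ 0.1609.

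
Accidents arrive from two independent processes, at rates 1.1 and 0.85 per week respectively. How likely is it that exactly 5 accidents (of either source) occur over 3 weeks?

Independent Poisson processes superpose: combined rate λ = 1.1 + 0.85 = 1.95 per week.
Over the interval, μ = 1.95 × 3 = 5.85 (3 weeks).
P(N = 5) = e^(−5.85) · 5.85^5/5! ≈ 0.1644.

0.1644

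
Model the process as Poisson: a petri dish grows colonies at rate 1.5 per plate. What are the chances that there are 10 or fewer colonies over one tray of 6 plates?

Over the interval, μ = 1.5 × 6 = 9 (a tray of 6 plates = 6 plates).
P(N ≤ 10) = Σ_{j=0}^{10} e^(−μ) μ^j/j! ≈ 0.7060.

0.7060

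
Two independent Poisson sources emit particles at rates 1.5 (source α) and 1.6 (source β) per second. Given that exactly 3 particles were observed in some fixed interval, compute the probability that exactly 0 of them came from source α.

0.1375

Given the total, each event is independently from source α with probability p = λ_α/(λ_α+λ_β) = 1.5/3.1 ≈ 0.4839.
So K ~ Binomial(3, 1.5/3.1): P(K = 0) = C(3,0) · (1.5/3.1)^0 · (1.6/3.1)^3 ≈ 0.1375.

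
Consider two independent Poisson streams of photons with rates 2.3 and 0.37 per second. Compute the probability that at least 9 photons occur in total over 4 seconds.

Independent Poisson processes superpose: combined rate λ = 2.3 + 0.37 = 2.67 per second.
Over the interval, μ = 2.67 × 4 = 10.68 (4 seconds).
P(N ≥ 9) = 1 − P(N ≤ 8) ≈ 0.7384.

0.7384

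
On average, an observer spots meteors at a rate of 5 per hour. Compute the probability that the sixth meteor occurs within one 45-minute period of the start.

Over the interval, μ = 5 × 0.75 = 3.75 (a 45-minute period = 0.75 hours).
The sixth arrival falls in the interval iff at least 6 events occur there: P(S_6 ≤ t) = P(N ≥ 6) = 1 − P(N ≤ 5) ≈ 0.1771.

0.1771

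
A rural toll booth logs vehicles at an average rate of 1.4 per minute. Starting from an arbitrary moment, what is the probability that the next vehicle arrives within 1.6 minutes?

0.8935

Inter-arrival times are exponential with rate λ = 1.4 per minute.
P(T ≤ 1.6) = 1 − e^(−λt) = 1 − e^(−1.4 × 1.6) = 1 − e^(−2.24) ≈ 0.8935.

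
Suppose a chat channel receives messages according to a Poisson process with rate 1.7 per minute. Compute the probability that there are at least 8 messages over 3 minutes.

0.1440

Over the interval, μ = 1.7 × 3 = 5.1 (3 minutes).
P(N ≥ 8) = 1 − P(N ≤ 7) = 1 − Σ_{j=0}^{7} e^(−μ) μ^j/j! ≈ 0.1440.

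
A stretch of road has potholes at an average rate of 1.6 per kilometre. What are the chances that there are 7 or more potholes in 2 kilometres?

0.0446

Over the interval, μ = 1.6 × 2 = 3.2 (2 kilometres).
P(N ≥ 7) = 1 − P(N ≤ 6) = 1 − Σ_{j=0}^{6} e^(−μ) μ^j/j! ≈ 0.0446.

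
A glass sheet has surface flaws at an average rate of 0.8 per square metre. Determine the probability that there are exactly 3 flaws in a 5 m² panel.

Over the interval, μ = 0.8 × 5 = 4 (a 5 m² panel = 5 square metres).
P(N = 3) = e^(−μ) μ^3/3! = e^(−4) · 4^3/6 ≈ 0.1954.

0.1954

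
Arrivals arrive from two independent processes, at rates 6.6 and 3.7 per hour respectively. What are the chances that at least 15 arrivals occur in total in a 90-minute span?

Independent Poisson processes superpose: combined rate λ = 6.6 + 3.7 = 10.3 per hour.
Over the interval, μ = 10.3 × 1.5 = 15.45 (a 90-minute span = 1.5 hours).
P(N ≥ 15) = 1 − P(N ≤ 14) ≈ 0.5797.

0.5797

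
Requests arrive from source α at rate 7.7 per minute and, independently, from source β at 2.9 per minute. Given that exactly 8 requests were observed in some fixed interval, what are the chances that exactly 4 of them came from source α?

0.1092

Given the total, each event is independently from source α with probability p = λ_α/(λ_α+λ_β) = 7.7/10.6 ≈ 0.7264.
So K ~ Binomial(8, 7.7/10.6): P(K = 4) = C(8,4) · (7.7/10.6)^4 · (2.9/10.6)^4 ≈ 0.1092.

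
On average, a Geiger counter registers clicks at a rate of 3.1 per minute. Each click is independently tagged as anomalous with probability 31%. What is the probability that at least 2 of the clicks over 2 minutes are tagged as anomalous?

0.5725

Thinning: the clicks that are tagged as anomalous themselves form a Poisson process with rate 0.31 × 3.1 = 0.961 per minute.
Over the interval, μ = 0.961 × 2 = 1.922 (2 minutes).
P(N ≥ 2) = 1 − P(N ≤ 1) ≈ 0.5725.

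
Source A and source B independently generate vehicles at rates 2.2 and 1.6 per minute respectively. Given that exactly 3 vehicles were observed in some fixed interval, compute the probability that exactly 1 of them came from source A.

0.3079

Given the total, each event is independently from source A with probability p = λ_A/(λ_A+λ_B) = 2.2/3.8 ≈ 0.5789.
So K ~ Binomial(3, 2.2/3.8): P(K = 1) = C(3,1) · (2.2/3.8)^1 · (1.6/3.8)^2 ≈ 0.3079.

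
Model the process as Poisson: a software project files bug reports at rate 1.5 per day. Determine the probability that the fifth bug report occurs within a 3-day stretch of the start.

Over the interval, μ = 1.5 × 3 = 4.5 (a 3-day stretch = 3 days).
The fifth arrival falls in the interval iff at least 5 events occur there: P(S_5 ≤ t) = P(N ≥ 5) = 1 − P(N ≤ 4) ≈ 0.4679.

0.4679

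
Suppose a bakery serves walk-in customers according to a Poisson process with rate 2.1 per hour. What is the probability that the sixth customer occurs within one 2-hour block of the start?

0.2469

Over the interval, μ = 2.1 × 2 = 4.2 (a 2-hour block = 2 hours).
The sixth arrival falls in the interval iff at least 6 events occur there: P(S_6 ≤ t) = P(N ≥ 6) = 1 − P(N ≤ 5) ≈ 0.2469.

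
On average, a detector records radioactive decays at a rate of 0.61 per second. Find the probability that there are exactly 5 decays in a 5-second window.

Over the interval, μ = 0.61 × 5 = 3.05 (a 5-second window = 5 seconds).
P(N = 5) = e^(−μ) μ^5/5! = e^(−3.05) · 3.05^5/120 ≈ 0.1042.

0.1042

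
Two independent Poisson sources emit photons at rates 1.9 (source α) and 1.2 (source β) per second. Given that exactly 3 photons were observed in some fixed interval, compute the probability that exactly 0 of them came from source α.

0.0580

Given the total, each event is independently from source α with probability p = λ_α/(λ_α+λ_β) = 1.9/3.1 ≈ 0.6129.
So K ~ Binomial(3, 1.9/3.1): P(K = 0) = C(3,0) · (1.9/3.1)^0 · (1.2/3.1)^3 ≈ 0.0580.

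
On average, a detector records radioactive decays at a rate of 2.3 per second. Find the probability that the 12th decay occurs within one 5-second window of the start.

Over the interval, μ = 2.3 × 5 = 11.5 (a 5-second window = 5 seconds).
The 12th arrival falls in the interval iff at least 12 events occur there: P(S_12 ≤ t) = P(N ≥ 12) = 1 − P(N ≤ 11) ≈ 0.4802.

0.4802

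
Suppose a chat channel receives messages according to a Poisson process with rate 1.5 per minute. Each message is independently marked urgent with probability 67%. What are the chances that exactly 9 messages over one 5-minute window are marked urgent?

0.0370

Thinning: the messages that are marked urgent themselves form a Poisson process with rate 0.67 × 1.5 = 1.005 per minute.
Over the interval, μ = 1.005 × 5 = 5.025 (a 5-minute window = 5 minutes).
P(N = 9) = e^(−5.025) · 5.025^9/9! ≈ 0.0370.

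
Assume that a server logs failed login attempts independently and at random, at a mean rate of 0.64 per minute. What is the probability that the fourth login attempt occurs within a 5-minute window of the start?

0.3975

Over the interval, μ = 0.64 × 5 = 3.2 (a 5-minute window = 5 minutes).
The fourth arrival falls in the interval iff at least 4 events occur there: P(S_4 ≤ t) = P(N ≥ 4) = 1 − P(N ≤ 3) ≈ 0.3975.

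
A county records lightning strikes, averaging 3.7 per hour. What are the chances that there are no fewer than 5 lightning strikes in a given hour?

With mean μ = 3.7 per hour,
P(N ≥ 5) = 1 − P(N ≤ 4) = 1 − Σ_{j=0}^{4} e^(−μ) μ^j/j! ≈ 0.3128.

0.3128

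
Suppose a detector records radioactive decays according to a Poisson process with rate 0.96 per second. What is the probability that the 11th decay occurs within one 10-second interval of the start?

Over the interval, μ = 0.96 × 10 = 9.6 (a 10-second interval = 10 seconds).
The 11th arrival falls in the interval iff at least 11 events occur there: P(S_11 ≤ t) = P(N ≥ 11) = 1 − P(N ≤ 10) ≈ 0.3671.

0.3671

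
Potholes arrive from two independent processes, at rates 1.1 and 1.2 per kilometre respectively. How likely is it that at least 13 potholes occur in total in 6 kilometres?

0.6216

Independent Poisson processes superpose: combined rate λ = 1.1 + 1.2 = 2.3 per kilometre.
Over the interval, μ = 2.3 × 6 = 13.8 (6 kilometres).
P(N ≥ 13) = 1 − P(N ≤ 12) ≈ 0.6216.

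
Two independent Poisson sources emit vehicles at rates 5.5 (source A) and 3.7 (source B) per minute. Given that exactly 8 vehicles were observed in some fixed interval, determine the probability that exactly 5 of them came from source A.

0.2782

Given the total, each event is independently from source A with probability p = λ_A/(λ_A+λ_B) = 5.5/9.2 ≈ 0.5978.
So K ~ Binomial(8, 5.5/9.2): P(K = 5) = C(8,5) · (5.5/9.2)^5 · (3.7/9.2)^3 ≈ 0.2782.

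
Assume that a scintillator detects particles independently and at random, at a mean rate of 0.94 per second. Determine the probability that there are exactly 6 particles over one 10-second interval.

0.0793

Over the interval, μ = 0.94 × 10 = 9.4 (a 10-second interval = 10 seconds).
P(N = 6) = e^(−μ) μ^6/6! = e^(−9.4) · 9.4^6/720 ≈ 0.0793.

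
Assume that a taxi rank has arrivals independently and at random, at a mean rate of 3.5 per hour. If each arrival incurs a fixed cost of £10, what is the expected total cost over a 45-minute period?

E[N] = 3.5 × 0.75 = 2.625 (a 45-minute period = 0.75 hours); E[cost] = 2.625 × £10 = £26.25.

£26.25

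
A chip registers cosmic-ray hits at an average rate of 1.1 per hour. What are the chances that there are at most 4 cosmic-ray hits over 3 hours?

0.7626

Over the interval, μ = 1.1 × 3 = 3.3 (3 hours).
P(N ≤ 4) = Σ_{j=0}^{4} e^(−μ) μ^j/j! ≈ 0.7626.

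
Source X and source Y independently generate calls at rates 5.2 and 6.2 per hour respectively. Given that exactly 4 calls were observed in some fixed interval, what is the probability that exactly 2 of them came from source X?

Given the total, each event is independently from source X with probability p = λ_X/(λ_X+λ_Y) = 5.2/11.4 ≈ 0.4561.
So K ~ Binomial(4, 5.2/11.4): P(K = 2) = C(4,2) · (5.2/11.4)^2 · (6.2/11.4)^2 ≈ 0.3693.

0.3693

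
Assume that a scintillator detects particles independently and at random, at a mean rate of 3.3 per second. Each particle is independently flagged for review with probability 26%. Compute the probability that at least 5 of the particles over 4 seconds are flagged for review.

0.2618

Thinning: the particles that are flagged for review themselves form a Poisson process with rate 0.26 × 3.3 = 0.858 per second.
Over the interval, μ = 0.858 × 4 = 3.432 (4 seconds).
P(N ≥ 5) = 1 − P(N ≤ 4) ≈ 0.2618.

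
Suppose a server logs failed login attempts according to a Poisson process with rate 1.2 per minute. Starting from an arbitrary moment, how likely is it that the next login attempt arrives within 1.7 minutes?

Inter-arrival times are exponential with rate λ = 1.2 per minute.
P(T ≤ 1.7) = 1 − e^(−λt) = 1 − e^(−1.2 × 1.7) = 1 − e^(−2.04) ≈ 0.8700.

0.8700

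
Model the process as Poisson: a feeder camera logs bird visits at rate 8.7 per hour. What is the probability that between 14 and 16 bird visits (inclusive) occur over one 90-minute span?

Over the interval, μ = 8.7 × 1.5 = 13.05 (a 90-minute span = 1.5 hours).
P(14 ≤ N ≤ 16) = Σ_{j=14}^{16} e^(−13.05) · 13.05^j/j! ≈ 0.2643.

0.2643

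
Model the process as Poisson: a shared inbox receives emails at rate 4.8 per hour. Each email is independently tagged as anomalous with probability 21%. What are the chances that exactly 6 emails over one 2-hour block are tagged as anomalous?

Thinning: the emails that are tagged as anomalous themselves form a Poisson process with rate 0.21 × 4.8 = 1.008 per hour.
Over the interval, μ = 1.008 × 2 = 2.016 (a 2-hour block = 2 hours).
P(N = 6) = e^(−2.016) · 2.016^6/6! ≈ 0.0124.

0.0124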